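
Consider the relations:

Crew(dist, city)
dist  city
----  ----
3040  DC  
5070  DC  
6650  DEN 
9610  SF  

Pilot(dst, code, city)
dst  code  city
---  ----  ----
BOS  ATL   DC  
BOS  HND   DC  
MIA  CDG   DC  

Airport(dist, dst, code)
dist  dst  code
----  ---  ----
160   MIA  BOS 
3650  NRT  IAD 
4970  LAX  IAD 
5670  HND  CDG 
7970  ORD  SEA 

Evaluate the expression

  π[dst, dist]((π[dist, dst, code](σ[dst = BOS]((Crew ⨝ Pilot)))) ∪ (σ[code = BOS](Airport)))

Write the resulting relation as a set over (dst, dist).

{(BOS, 3040), (BOS, 5070), (MIA, 160)}

Crew ⋈ Pilot (natural join on city): {(3040, DC, BOS, ATL), (3040, DC, BOS, HND), (3040, DC, MIA, CDG), (5070, DC, BOS, ATL), (5070, DC, BOS, HND), (5070, DC, MIA, CDG)}
Selection dst = BOS: {(3040, DC, BOS, ATL), (3040, DC, BOS, HND), (5070, DC, BOS, ATL), (5070, DC, BOS, HND)}
Projecting to dist, dst, code: {(3040, BOS, ATL), (3040, BOS, HND), (5070, BOS, ATL), (5070, BOS, HND)}
Selection code = BOS: {(160, MIA, BOS)}
Union: {(3040, BOS, ATL), (3040, BOS, HND), (5070, BOS, ATL), (5070, BOS, HND)} with {(160, MIA, BOS)} → {(160, MIA, BOS), (3040, BOS, ATL), (3040, BOS, HND), (5070, BOS, ATL), (5070, BOS, HND)}
Projecting to dst, dist (2 duplicate(s) eliminated): {(BOS, 3040), (BOS, 5070), (MIA, 160)}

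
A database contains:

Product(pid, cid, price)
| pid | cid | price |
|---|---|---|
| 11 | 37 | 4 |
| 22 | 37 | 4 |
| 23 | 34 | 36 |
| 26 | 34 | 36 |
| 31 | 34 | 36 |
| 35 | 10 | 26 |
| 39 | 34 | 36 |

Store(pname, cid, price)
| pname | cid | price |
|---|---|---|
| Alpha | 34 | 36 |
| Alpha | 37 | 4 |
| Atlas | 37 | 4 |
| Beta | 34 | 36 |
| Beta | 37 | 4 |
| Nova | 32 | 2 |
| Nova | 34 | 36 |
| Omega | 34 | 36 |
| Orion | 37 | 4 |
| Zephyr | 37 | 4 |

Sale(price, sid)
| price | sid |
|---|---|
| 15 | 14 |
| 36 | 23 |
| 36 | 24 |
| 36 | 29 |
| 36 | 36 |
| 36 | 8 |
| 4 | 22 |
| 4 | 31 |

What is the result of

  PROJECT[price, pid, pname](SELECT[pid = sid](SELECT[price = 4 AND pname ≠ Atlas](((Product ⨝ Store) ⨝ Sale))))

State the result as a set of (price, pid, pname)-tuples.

{(4, 22, Alpha), (4, 22, Beta), (4, 22, Orion), (4, 22, Zephyr)}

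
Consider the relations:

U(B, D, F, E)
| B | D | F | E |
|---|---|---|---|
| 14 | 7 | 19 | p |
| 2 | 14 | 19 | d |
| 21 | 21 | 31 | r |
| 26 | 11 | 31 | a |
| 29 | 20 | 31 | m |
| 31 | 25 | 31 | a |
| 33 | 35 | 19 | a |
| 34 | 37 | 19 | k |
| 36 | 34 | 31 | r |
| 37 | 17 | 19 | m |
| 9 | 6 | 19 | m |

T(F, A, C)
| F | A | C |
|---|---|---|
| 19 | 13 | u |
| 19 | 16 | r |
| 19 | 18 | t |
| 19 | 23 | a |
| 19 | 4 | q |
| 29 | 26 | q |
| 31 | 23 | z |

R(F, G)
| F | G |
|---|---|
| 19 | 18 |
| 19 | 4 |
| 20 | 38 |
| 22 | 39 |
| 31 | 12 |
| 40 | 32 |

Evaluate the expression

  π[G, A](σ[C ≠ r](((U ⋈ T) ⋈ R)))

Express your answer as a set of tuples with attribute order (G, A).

Joining U and T on F yields {(14, 7, 19, p, 13, u), (14, 7, 19, p, 16, r), (14, 7, 19, p, 18, t), (14, 7, 19, p, 23, a), (14, 7, 19, p, 4, q), (2, 14, 19, d, 13, u), (2, 14, 19, d, 16, r), (2, 14, 19, d, 18, t), (2, 14, 19, d, 23, a), (2, 14, 19, d, 4, q), (21, 21, 31, r, 23, z), (26, 11, 31, a, 23, z), (29, 20, 31, m, 23, z), (31, 25, 31, a, 23, z), (33, 35, 19, a, 13, u), (33, 35, 19, a, 16, r), (33, 35, 19, a, 18, t), (33, 35, 19, a, 23, a), (33, 35, 19, a, 4, q), (34, 37, 19, k, 13, u), (34, 37, 19, k, 16, r), (34, 37, 19, k, 18, t), (34, 37, 19, k, 23, a), (34, 37, 19, k, 4, q), (36, 34, 31, r, 23, z), (37, 17, 19, m, 13, u), (37, 17, 19, m, 16, r), (37, 17, 19, m, 18, t), (37, 17, 19, m, 23, a), (37, 17, 19, m, 4, q), (9, 6, 19, m, 13, u), (9, 6, 19, m, 16, r), (9, 6, 19, m, 18, t), (9, 6, 19, m, 23, a), (9, 6, 19, m, 4, q)}.
Joining (U ⋈ T) and R on F yields {(14, 7, 19, p, 13, u, 18), (14, 7, 19, p, 13, u, 4), (14, 7, 19, p, 16, r, 18), (14, 7, 19, p, 16, r, 4), (14, 7, 19, p, 18, t, 18), (14, 7, 19, p, 18, t, 4), (14, 7, 19, p, 23, a, 18), (14, 7, 19, p, 23, a, 4), (14, 7, 19, p, 4, q, 18), (14, 7, 19, p, 4, q, 4), (2, 14, 19, d, 13, u, 18), (2, 14, 19, d, 13, u, 4), (2, 14, 19, d, 16, r, 18), (2, 14, 19, d, 16, r, 4), (2, 14, 19, d, 18, t, 18), (2, 14, 19, d, 18, t, 4), (2, 14, 19, d, 23, a, 18), (2, 14, 19, d, 23, a, 4), (2, 14, 19, d, 4, q, 18), (2, 14, 19, d, 4, q, 4), (21, 21, 31, r, 23, z, 12), (26, 11, 31, a, 23, z, 12), (29, 20, 31, m, 23, z, 12), (31, 25, 31, a, 23, z, 12), (33, 35, 19, a, 13, u, 18), (33, 35, 19, a, 13, u, 4), (33, 35, 19, a, 16, r, 18), (33, 35, 19, a, 16, r, 4), (33, 35, 19, a, 18, t, 18), (33, 35, 19, a, 18, t, 4), (33, 35, 19, a, 23, a, 18), (33, 35, 19, a, 23, a, 4), (33, 35, 19, a, 4, q, 18), (33, 35, 19, a, 4, q, 4), (34, 37, 19, k, 13, u, 18), (34, 37, 19, k, 13, u, 4), (34, 37, 19, k, 16, r, 18), (34, 37, 19, k, 16, r, 4), (34, 37, 19, k, 18, t, 18), (34, 37, 19, k, 18, t, 4), (34, 37, 19, k, 23, a, 18), (34, 37, 19, k, 23, a, 4), (34, 37, 19, k, 4, q, 18), (34, 37, 19, k, 4, q, 4), (36, 34, 31, r, 23, z, 12), (37, 17, 19, m, 13, u, 18), (37, 17, 19, m, 13, u, 4), (37, 17, 19, m, 16, r, 18), (37, 17, 19, m, 16, r, 4), (37, 17, 19, m, 18, t, 18), (37, 17, 19, m, 18, t, 4), (37, 17, 19, m, 23, a, 18), (37, 17, 19, m, 23, a, 4), (37, 17, 19, m, 4, q, 18), (37, 17, 19, m, 4, q, 4), (9, 6, 19, m, 13, u, 18), (9, 6, 19, m, 13, u, 4), (9, 6, 19, m, 16, r, 18), (9, 6, 19, m, 16, r, 4), (9, 6, 19, m, 18, t, 18), (9, 6, 19, m, 18, t, 4), (9, 6, 19, m, 23, a, 18), (9, 6, 19, m, 23, a, 4), (9, 6, 19, m, 4, q, 18), (9, 6, 19, m, 4, q, 4)}.
σ[C ≠ r]: keep tuples satisfying C ≠ r → {(14, 7, 19, p, 13, u, 18), (14, 7, 19, p, 13, u, 4), (14, 7, 19, p, 18, t, 18), (14, 7, 19, p, 18, t, 4), (14, 7, 19, p, 23, a, 18), (14, 7, 19, p, 23, a, 4), (14, 7, 19, p, 4, q, 18), (14, 7, 19, p, 4, q, 4), (2, 14, 19, d, 13, u, 18), (2, 14, 19, d, 13, u, 4), (2, 14, 19, d, 18, t, 18), (2, 14, 19, d, 18, t, 4), (2, 14, 19, d, 23, a, 18), (2, 14, 19, d, 23, a, 4), (2, 14, 19, d, 4, q, 18), (2, 14, 19, d, 4, q, 4), (21, 21, 31, r, 23, z, 12), (26, 11, 31, a, 23, z, 12), (29, 20, 31, m, 23, z, 12), (31, 25, 31, a, 23, z, 12), (33, 35, 19, a, 13, u, 18), (33, 35, 19, a, 13, u, 4), (33, 35, 19, a, 18, t, 18), (33, 35, 19, a, 18, t, 4), (33, 35, 19, a, 23, a, 18), (33, 35, 19, a, 23, a, 4), (33, 35, 19, a, 4, q, 18), (33, 35, 19, a, 4, q, 4), (34, 37, 19, k, 13, u, 18), (34, 37, 19, k, 13, u, 4), (34, 37, 19, k, 18, t, 18), (34, 37, 19, k, 18, t, 4), (34, 37, 19, k, 23, a, 18), (34, 37, 19, k, 23, a, 4), (34, 37, 19, k, 4, q, 18), (34, 37, 19, k, 4, q, 4), (36, 34, 31, r, 23, z, 12), (37, 17, 19, m, 13, u, 18), (37, 17, 19, m, 13, u, 4), (37, 17, 19, m, 18, t, 18), (37, 17, 19, m, 18, t, 4), (37, 17, 19, m, 23, a, 18), (37, 17, 19, m, 23, a, 4), (37, 17, 19, m, 4, q, 18), (37, 17, 19, m, 4, q, 4), (9, 6, 19, m, 13, u, 18), (9, 6, 19, m, 13, u, 4), (9, 6, 19, m, 18, t, 18), (9, 6, 19, m, 18, t, 4), (9, 6, 19, m, 23, a, 18), (9, 6, 19, m, 23, a, 4), (9, 6, 19, m, 4, q, 18), (9, 6, 19, m, 4, q, 4)}
π[G, A]: project onto (G, A) (44 duplicate(s) eliminated) → {(12, 23), (18, 13), (18, 18), (18, 23), (18, 4), (4, 13), (4, 18), (4, 23), (4, 4)}

{(12, 23), (18, 13), (18, 18), (18, 23), (18, 4), (4, 13), (4, 18), (4, 23), (4, 4)}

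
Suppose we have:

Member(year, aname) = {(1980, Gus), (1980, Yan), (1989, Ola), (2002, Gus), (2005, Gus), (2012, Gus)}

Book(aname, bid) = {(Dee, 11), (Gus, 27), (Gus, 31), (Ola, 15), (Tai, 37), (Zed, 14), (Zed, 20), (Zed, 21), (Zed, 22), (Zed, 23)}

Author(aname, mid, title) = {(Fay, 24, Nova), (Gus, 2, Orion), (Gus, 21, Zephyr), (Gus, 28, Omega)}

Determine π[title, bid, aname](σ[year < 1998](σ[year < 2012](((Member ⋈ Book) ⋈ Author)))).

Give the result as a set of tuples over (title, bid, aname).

{(Omega, 27, Gus), (Omega, 31, Gus), (Orion, 27, Gus), (Orion, 31, Gus), (Zephyr, 27, Gus), (Zephyr, 31, Gus)}

Joining Member and Book on aname yields {(1980, Gus, 27), (1980, Gus, 31), (1989, Ola, 15), (2002, Gus, 27), (2002, Gus, 31), (2005, Gus, 27), (2005, Gus, 31), (2012, Gus, 27), (2012, Gus, 31)}.
Joining (Member ⋈ Book) and Author on aname yields {(1980, Gus, 27, 2, Orion), (1980, Gus, 27, 21, Zephyr), (1980, Gus, 27, 28, Omega), (1980, Gus, 31, 2, Orion), (1980, Gus, 31, 21, Zephyr), (1980, Gus, 31, 28, Omega), (2002, Gus, 27, 2, Orion), (2002, Gus, 27, 21, Zephyr), (2002, Gus, 27, 28, Omega), (2002, Gus, 31, 2, Orion), (2002, Gus, 31, 21, Zephyr), (2002, Gus, 31, 28, Omega), (2005, Gus, 27, 2, Orion), (2005, Gus, 27, 21, Zephyr), (2005, Gus, 27, 28, Omega), (2005, Gus, 31, 2, Orion), (2005, Gus, 31, 21, Zephyr), (2005, Gus, 31, 28, Omega), (2012, Gus, 27, 2, Orion), (2012, Gus, 27, 21, Zephyr), (2012, Gus, 27, 28, Omega), (2012, Gus, 31, 2, Orion), (2012, Gus, 31, 21, Zephyr), (2012, Gus, 31, 28, Omega)}.
σ[year < 2012]: keep tuples satisfying year < 2012 → {(1980, Gus, 27, 2, Orion), (1980, Gus, 27, 21, Zephyr), (1980, Gus, 27, 28, Omega), (1980, Gus, 31, 2, Orion), (1980, Gus, 31, 21, Zephyr), (1980, Gus, 31, 28, Omega), (2002, Gus, 27, 2, Orion), (2002, Gus, 27, 21, Zephyr), (2002, Gus, 27, 28, Omega), (2002, Gus, 31, 2, Orion), (2002, Gus, 31, 21, Zephyr), (2002, Gus, 31, 28, Omega), (2005, Gus, 27, 2, Orion), (2005, Gus, 27, 21, Zephyr), (2005, Gus, 27, 28, Omega), (2005, Gus, 31, 2, Orion), (2005, Gus, 31, 21, Zephyr), (2005, Gus, 31, 28, Omega)}
σ[year < 1998]: keep tuples satisfying year < 1998 → {(1980, Gus, 27, 2, Orion), (1980, Gus, 27, 21, Zephyr), (1980, Gus, 27, 28, Omega), (1980, Gus, 31, 2, Orion), (1980, Gus, 31, 21, Zephyr), (1980, Gus, 31, 28, Omega)}
π_{title, bid, aname} gives {(Omega, 27, Gus), (Omega, 31, Gus), (Orion, 27, Gus), (Orion, 31, Gus), (Zephyr, 27, Gus), (Zephyr, 31, Gus)}.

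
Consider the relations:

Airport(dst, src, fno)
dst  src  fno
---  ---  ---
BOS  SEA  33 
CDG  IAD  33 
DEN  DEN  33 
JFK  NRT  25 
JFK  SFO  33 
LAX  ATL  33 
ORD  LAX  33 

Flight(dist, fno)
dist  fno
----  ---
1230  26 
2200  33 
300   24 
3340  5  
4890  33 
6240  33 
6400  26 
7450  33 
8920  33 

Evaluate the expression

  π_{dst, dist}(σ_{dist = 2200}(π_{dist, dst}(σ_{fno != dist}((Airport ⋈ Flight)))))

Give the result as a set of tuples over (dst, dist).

{(BOS, 2200), (CDG, 2200), (DEN, 2200), (JFK, 2200), (LAX, 2200), (ORD, 2200)}

Airport ⋈ Flight (natural join on fno): {(BOS, SEA, 33, 2200), (BOS, SEA, 33, 4890), (BOS, SEA, 33, 6240), (BOS, SEA, 33, 7450), (BOS, SEA, 33, 8920), (CDG, IAD, 33, 2200), (CDG, IAD, 33, 4890), (CDG, IAD, 33, 6240), (CDG, IAD, 33, 7450), (CDG, IAD, 33, 8920), (DEN, DEN, 33, 2200), (DEN, DEN, 33, 4890), (DEN, DEN, 33, 6240), (DEN, DEN, 33, 7450), (DEN, DEN, 33, 8920), (JFK, SFO, 33, 2200), (JFK, SFO, 33, 4890), (JFK, SFO, 33, 6240), (JFK, SFO, 33, 7450), (JFK, SFO, 33, 8920), (LAX, ATL, 33, 2200), (LAX, ATL, 33, 4890), (LAX, ATL, 33, 6240), (LAX, ATL, 33, 7450), (LAX, ATL, 33, 8920), (ORD, LAX, 33, 2200), (ORD, LAX, 33, 4890), (ORD, LAX, 33, 6240), (ORD, LAX, 33, 7450), (ORD, LAX, 33, 8920)}
Apply σ_{fno != dist}; surviving tuples: {(BOS, SEA, 33, 2200), (BOS, SEA, 33, 4890), (BOS, SEA, 33, 6240), (BOS, SEA, 33, 7450), (BOS, SEA, 33, 8920), (CDG, IAD, 33, 2200), (CDG, IAD, 33, 4890), (CDG, IAD, 33, 6240), (CDG, IAD, 33, 7450), (CDG, IAD, 33, 8920), (DEN, DEN, 33, 2200), (DEN, DEN, 33, 4890), (DEN, DEN, 33, 6240), (DEN, DEN, 33, 7450), (DEN, DEN, 33, 8920), (JFK, SFO, 33, 2200), (JFK, SFO, 33, 4890), (JFK, SFO, 33, 6240), (JFK, SFO, 33, 7450), (JFK, SFO, 33, 8920), (LAX, ATL, 33, 2200), (LAX, ATL, 33, 4890), (LAX, ATL, 33, 6240), (LAX, ATL, 33, 7450), (LAX, ATL, 33, 8920), (ORD, LAX, 33, 2200), (ORD, LAX, 33, 4890), (ORD, LAX, 33, 6240), (ORD, LAX, 33, 7450), (ORD, LAX, 33, 8920)}
Projecting to dist, dst: {(2200, BOS), (2200, CDG), (2200, DEN), (2200, JFK), (2200, LAX), (2200, ORD), (4890, BOS), (4890, CDG), (4890, DEN), (4890, JFK), (4890, LAX), (4890, ORD), (6240, BOS), (6240, CDG), (6240, DEN), (6240, JFK), (6240, LAX), (6240, ORD), (7450, BOS), (7450, CDG), (7450, DEN), (7450, JFK), (7450, LAX), (7450, ORD), (8920, BOS), (8920, CDG), (8920, DEN), (8920, JFK), (8920, LAX), (8920, ORD)}
Apply σ_{dist = 2200}; surviving tuples: {(2200, BOS), (2200, CDG), (2200, DEN), (2200, JFK), (2200, LAX), (2200, ORD)}
Projecting to dst, dist: {(BOS, 2200), (CDG, 2200), (DEN, 2200), (JFK, 2200), (LAX, 2200), (ORD, 2200)}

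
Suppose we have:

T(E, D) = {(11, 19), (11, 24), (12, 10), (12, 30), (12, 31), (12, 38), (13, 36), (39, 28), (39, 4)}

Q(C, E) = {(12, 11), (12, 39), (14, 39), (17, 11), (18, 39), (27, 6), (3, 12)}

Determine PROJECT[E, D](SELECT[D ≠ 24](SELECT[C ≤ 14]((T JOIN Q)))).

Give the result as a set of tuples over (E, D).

Joining T and Q on E yields {(11, 19, 12), (11, 19, 17), (11, 24, 12), (11, 24, 17), (12, 10, 3), (12, 30, 3), (12, 31, 3), (12, 38, 3), (39, 28, 12), (39, 28, 14), (39, 28, 18), (39, 4, 12), (39, 4, 14), (39, 4, 18)}.
Selection C ≤ 14: {(11, 19, 12), (11, 24, 12), (12, 10, 3), (12, 30, 3), (12, 31, 3), (12, 38, 3), (39, 28, 12), (39, 28, 14), (39, 4, 12), (39, 4, 14)}
Selection D ≠ 24: {(11, 19, 12), (12, 10, 3), (12, 30, 3), (12, 31, 3), (12, 38, 3), (39, 28, 12), (39, 28, 14), (39, 4, 12), (39, 4, 14)}
Keep only column(s) E, D (2 duplicate(s) eliminated): {(11, 19), (12, 10), (12, 30), (12, 31), (12, 38), (39, 28), (39, 4)}

{(11, 19), (12, 10), (12, 30), (12, 31), (12, 38), (39, 28), (39, 4)}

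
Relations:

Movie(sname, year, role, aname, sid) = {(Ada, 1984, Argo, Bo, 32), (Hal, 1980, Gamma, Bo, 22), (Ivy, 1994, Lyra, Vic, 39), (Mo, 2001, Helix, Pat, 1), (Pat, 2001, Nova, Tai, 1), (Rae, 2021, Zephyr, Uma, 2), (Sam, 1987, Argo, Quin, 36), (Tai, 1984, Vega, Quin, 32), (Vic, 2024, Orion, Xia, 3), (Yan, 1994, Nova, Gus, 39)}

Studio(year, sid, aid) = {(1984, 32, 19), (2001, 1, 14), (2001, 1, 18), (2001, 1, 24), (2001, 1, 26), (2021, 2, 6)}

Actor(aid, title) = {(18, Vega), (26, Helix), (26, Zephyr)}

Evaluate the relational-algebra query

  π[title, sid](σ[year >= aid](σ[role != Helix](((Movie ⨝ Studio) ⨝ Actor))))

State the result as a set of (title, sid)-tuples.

Movie ⋈ Studio (natural join on year, sid): {(Ada, 1984, Argo, Bo, 32, 19), (Mo, 2001, Helix, Pat, 1, 14), (Mo, 2001, Helix, Pat, 1, 18), (Mo, 2001, Helix, Pat, 1, 24), (Mo, 2001, Helix, Pat, 1, 26), (Pat, 2001, Nova, Tai, 1, 14), (Pat, 2001, Nova, Tai, 1, 18), (Pat, 2001, Nova, Tai, 1, 24), (Pat, 2001, Nova, Tai, 1, 26), (Rae, 2021, Zephyr, Uma, 2, 6), (Tai, 1984, Vega, Quin, 32, 19)}
(Movie ⨝ Studio) ⋈ Actor (natural join on aid): {(Mo, 2001, Helix, Pat, 1, 18, Vega), (Mo, 2001, Helix, Pat, 1, 26, Helix), (Mo, 2001, Helix, Pat, 1, 26, Zephyr), (Pat, 2001, Nova, Tai, 1, 18, Vega), (Pat, 2001, Nova, Tai, 1, 26, Helix), (Pat, 2001, Nova, Tai, 1, 26, Zephyr)}
Selection role != Helix: {(Pat, 2001, Nova, Tai, 1, 18, Vega), (Pat, 2001, Nova, Tai, 1, 26, Helix), (Pat, 2001, Nova, Tai, 1, 26, Zephyr)}
Selection year >= aid: {(Pat, 2001, Nova, Tai, 1, 18, Vega), (Pat, 2001, Nova, Tai, 1, 26, Helix), (Pat, 2001, Nova, Tai, 1, 26, Zephyr)}
Projecting to title, sid: {(Helix, 1), (Vega, 1), (Zephyr, 1)}

{(Helix, 1), (Vega, 1), (Zephyr, 1)}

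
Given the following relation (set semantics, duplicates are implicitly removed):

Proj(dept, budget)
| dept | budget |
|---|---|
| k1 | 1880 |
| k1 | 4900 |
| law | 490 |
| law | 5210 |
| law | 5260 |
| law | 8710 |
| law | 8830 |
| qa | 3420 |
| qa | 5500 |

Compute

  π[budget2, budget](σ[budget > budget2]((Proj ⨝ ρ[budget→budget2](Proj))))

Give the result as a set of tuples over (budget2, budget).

{(1880, 4900), (3420, 5500), (490, 5210), (490, 5260), (490, 8710), (490, 8830), (5210, 5260), (5210, 8710), (5210, 8830), (5260, 8710), (5260, 8830), (8710, 8830)}

ρ[budget→budget2]: schema becomes (dept, budget2); tuples unchanged.
Proj ⋈ ρ[budget→budget2](Proj) (natural join on dept): {(k1, 1880, 1880), (k1, 1880, 4900), (k1, 4900, 1880), (k1, 4900, 4900), (law, 490, 490), (law, 490, 5210), (law, 490, 5260), (law, 490, 8710), (law, 490, 8830), (law, 5210, 490), (law, 5210, 5210), (law, 5210, 5260), (law, 5210, 8710), (law, 5210, 8830), (law, 5260, 490), (law, 5260, 5210), (law, 5260, 5260), (law, 5260, 8710), (law, 5260, 8830), (law, 8710, 490), (law, 8710, 5210), (law, 8710, 5260), (law, 8710, 8710), (law, 8710, 8830), (law, 8830, 490), (law, 8830, 5210), (law, 8830, 5260), (law, 8830, 8710), (law, 8830, 8830), (qa, 3420, 3420), (qa, 3420, 5500), (qa, 5500, 3420), (qa, 5500, 5500)}
σ[budget > budget2]: keep tuples satisfying budget > budget2 → {(k1, 4900, 1880), (law, 5210, 490), (law, 5260, 490), (law, 5260, 5210), (law, 8710, 490), (law, 8710, 5210), (law, 8710, 5260), (law, 8830, 490), (law, 8830, 5210), (law, 8830, 5260), (law, 8830, 8710), (qa, 5500, 3420)}
π[budget2, budget]: project onto (budget2, budget) → {(1880, 4900), (3420, 5500), (490, 5210), (490, 5260), (490, 8710), (490, 8830), (5210, 5260), (5210, 8710), (5210, 8830), (5260, 8710), (5260, 8830), (8710, 8830)}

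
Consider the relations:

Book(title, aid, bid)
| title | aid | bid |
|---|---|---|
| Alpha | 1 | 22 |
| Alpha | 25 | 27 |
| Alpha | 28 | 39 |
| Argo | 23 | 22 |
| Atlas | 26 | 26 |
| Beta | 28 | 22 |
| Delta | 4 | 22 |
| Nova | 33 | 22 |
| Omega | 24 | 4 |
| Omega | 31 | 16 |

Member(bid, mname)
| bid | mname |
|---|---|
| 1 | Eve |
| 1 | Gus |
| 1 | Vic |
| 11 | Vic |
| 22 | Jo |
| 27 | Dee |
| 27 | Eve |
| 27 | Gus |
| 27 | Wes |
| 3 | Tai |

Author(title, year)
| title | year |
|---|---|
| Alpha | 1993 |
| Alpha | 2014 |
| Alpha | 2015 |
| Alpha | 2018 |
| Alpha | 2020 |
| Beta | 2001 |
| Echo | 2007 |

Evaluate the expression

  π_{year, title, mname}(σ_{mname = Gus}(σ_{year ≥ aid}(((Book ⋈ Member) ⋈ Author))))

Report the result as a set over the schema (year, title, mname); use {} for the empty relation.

{(1993, Alpha, Gus), (2014, Alpha, Gus), (2015, Alpha, Gus), (2018, Alpha, Gus), (2020, Alpha, Gus)}

Natural join on bid: {(Alpha, 1, 22, Jo), (Alpha, 25, 27, Dee), (Alpha, 25, 27, Eve), (Alpha, 25, 27, Gus), (Alpha, 25, 27, Wes), (Argo, 23, 22, Jo), (Beta, 28, 22, Jo), (Delta, 4, 22, Jo), (Nova, 33, 22, Jo)}
Natural join on title: {(Alpha, 1, 22, Jo, 1993), (Alpha, 1, 22, Jo, 2014), (Alpha, 1, 22, Jo, 2015), (Alpha, 1, 22, Jo, 2018), (Alpha, 1, 22, Jo, 2020), (Alpha, 25, 27, Dee, 1993), (Alpha, 25, 27, Dee, 2014), (Alpha, 25, 27, Dee, 2015), (Alpha, 25, 27, Dee, 2018), (Alpha, 25, 27, Dee, 2020), (Alpha, 25, 27, Eve, 1993), (Alpha, 25, 27, Eve, 2014), (Alpha, 25, 27, Eve, 2015), (Alpha, 25, 27, Eve, 2018), (Alpha, 25, 27, Eve, 2020), (Alpha, 25, 27, Gus, 1993), (Alpha, 25, 27, Gus, 2014), (Alpha, 25, 27, Gus, 2015), (Alpha, 25, 27, Gus, 2018), (Alpha, 25, 27, Gus, 2020), (Alpha, 25, 27, Wes, 1993), (Alpha, 25, 27, Wes, 2014), (Alpha, 25, 27, Wes, 2015), (Alpha, 25, 27, Wes, 2018), (Alpha, 25, 27, Wes, 2020), (Beta, 28, 22, Jo, 2001)}
Selection year ≥ aid: {(Alpha, 1, 22, Jo, 1993), (Alpha, 1, 22, Jo, 2014), (Alpha, 1, 22, Jo, 2015), (Alpha, 1, 22, Jo, 2018), (Alpha, 1, 22, Jo, 2020), (Alpha, 25, 27, Dee, 1993), (Alpha, 25, 27, Dee, 2014), (Alpha, 25, 27, Dee, 2015), (Alpha, 25, 27, Dee, 2018), (Alpha, 25, 27, Dee, 2020), (Alpha, 25, 27, Eve, 1993), (Alpha, 25, 27, Eve, 2014), (Alpha, 25, 27, Eve, 2015), (Alpha, 25, 27, Eve, 2018), (Alpha, 25, 27, Eve, 2020), (Alpha, 25, 27, Gus, 1993), (Alpha, 25, 27, Gus, 2014), (Alpha, 25, 27, Gus, 2015), (Alpha, 25, 27, Gus, 2018), (Alpha, 25, 27, Gus, 2020), (Alpha, 25, 27, Wes, 1993), (Alpha, 25, 27, Wes, 2014), (Alpha, 25, 27, Wes, 2015), (Alpha, 25, 27, Wes, 2018), (Alpha, 25, 27, Wes, 2020), (Beta, 28, 22, Jo, 2001)}
Selection mname = Gus: {(Alpha, 25, 27, Gus, 1993), (Alpha, 25, 27, Gus, 2014), (Alpha, 25, 27, Gus, 2015), (Alpha, 25, 27, Gus, 2018), (Alpha, 25, 27, Gus, 2020)}
π_{year, title, mname} gives {(1993, Alpha, Gus), (2014, Alpha, Gus), (2015, Alpha, Gus), (2018, Alpha, Gus), (2020, Alpha, Gus)}.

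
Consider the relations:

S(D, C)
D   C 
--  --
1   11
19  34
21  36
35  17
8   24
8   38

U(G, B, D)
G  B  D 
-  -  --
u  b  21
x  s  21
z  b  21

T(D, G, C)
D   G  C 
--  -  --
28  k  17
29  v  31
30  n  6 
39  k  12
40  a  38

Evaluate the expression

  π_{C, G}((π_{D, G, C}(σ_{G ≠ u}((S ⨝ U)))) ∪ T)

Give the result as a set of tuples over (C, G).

Natural join on D: {(21, 36, u, b), (21, 36, x, s), (21, 36, z, b)}
σ[G ≠ u]: keep tuples satisfying G ≠ u → {(21, 36, x, s), (21, 36, z, b)}
π[D, G, C]: project onto (D, G, C) → {(21, x, 36), (21, z, 36)}
Taking the union: {(21, x, 36), (21, z, 36), (28, k, 17), (29, v, 31), (30, n, 6), (39, k, 12), (40, a, 38)}
π[C, G]: project onto (C, G) → {(12, k), (17, k), (31, v), (36, x), (36, z), (38, a), (6, n)}

{(12, k), (17, k), (31, v), (36, x), (36, z), (38, a), (6, n)}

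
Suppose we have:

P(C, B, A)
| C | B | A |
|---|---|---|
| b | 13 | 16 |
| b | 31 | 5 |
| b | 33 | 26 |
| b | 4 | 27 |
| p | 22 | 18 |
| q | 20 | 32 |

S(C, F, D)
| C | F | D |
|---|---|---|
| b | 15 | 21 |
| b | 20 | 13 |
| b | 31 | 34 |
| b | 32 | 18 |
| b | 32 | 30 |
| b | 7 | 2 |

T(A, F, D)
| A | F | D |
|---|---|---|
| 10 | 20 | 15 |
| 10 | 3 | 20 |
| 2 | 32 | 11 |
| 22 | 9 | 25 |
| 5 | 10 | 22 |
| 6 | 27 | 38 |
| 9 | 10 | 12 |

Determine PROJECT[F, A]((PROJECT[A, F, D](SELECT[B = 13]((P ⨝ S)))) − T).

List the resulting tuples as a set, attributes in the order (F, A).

P ⋈ S (natural join on C): {(b, 13, 16, 15, 21), (b, 13, 16, 20, 13), (b, 13, 16, 31, 34), (b, 13, 16, 32, 18), (b, 13, 16, 32, 30), (b, 13, 16, 7, 2), (b, 31, 5, 15, 21), (b, 31, 5, 20, 13), (b, 31, 5, 31, 34), (b, 31, 5, 32, 18), (b, 31, 5, 32, 30), (b, 31, 5, 7, 2), (b, 33, 26, 15, 21), (b, 33, 26, 20, 13), (b, 33, 26, 31, 34), (b, 33, 26, 32, 18), (b, 33, 26, 32, 30), (b, 33, 26, 7, 2), (b, 4, 27, 15, 21), (b, 4, 27, 20, 13), (b, 4, 27, 31, 34), (b, 4, 27, 32, 18), (b, 4, 27, 32, 30), (b, 4, 27, 7, 2)}
Selection B = 13: {(b, 13, 16, 15, 21), (b, 13, 16, 20, 13), (b, 13, 16, 31, 34), (b, 13, 16, 32, 18), (b, 13, 16, 32, 30), (b, 13, 16, 7, 2)}
Keep only column(s) A, F, D: {(16, 15, 21), (16, 20, 13), (16, 31, 34), (16, 32, 18), (16, 32, 30), (16, 7, 2)}
Taking the difference: {(16, 15, 21), (16, 20, 13), (16, 31, 34), (16, 32, 18), (16, 32, 30), (16, 7, 2)}
Keep only column(s) F, A (1 duplicate(s) eliminated): {(15, 16), (20, 16), (31, 16), (32, 16), (7, 16)}

{(15, 16), (20, 16), (31, 16), (32, 16), (7, 16)}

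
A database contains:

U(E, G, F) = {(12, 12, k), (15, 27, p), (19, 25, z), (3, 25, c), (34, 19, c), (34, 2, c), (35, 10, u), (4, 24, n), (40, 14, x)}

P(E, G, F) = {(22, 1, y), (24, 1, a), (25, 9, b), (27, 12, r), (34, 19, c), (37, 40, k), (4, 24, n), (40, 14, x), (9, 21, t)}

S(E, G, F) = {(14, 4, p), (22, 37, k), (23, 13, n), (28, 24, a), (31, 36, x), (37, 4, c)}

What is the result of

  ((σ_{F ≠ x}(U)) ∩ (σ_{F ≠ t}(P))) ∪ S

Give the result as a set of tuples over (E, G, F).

{(14, 4, p), (22, 37, k), (23, 13, n), (28, 24, a), (31, 36, x), (34, 19, c), (37, 4, c), (4, 24, n)}

Selection F ≠ x: {(12, 12, k), (15, 27, p), (19, 25, z), (3, 25, c), (34, 19, c), (34, 2, c), (35, 10, u), (4, 24, n)}
Selection F ≠ t: {(22, 1, y), (24, 1, a), (25, 9, b), (27, 12, r), (34, 19, c), (37, 40, k), (4, 24, n), (40, 14, x)}
Intersection: {(12, 12, k), (15, 27, p), (19, 25, z), (3, 25, c), (34, 19, c), (34, 2, c), (35, 10, u), (4, 24, n)} with {(22, 1, y), (24, 1, a), (25, 9, b), (27, 12, r), (34, 19, c), (37, 40, k), (4, 24, n), (40, 14, x)} → {(34, 19, c), (4, 24, n)}
Union: {(34, 19, c), (4, 24, n)} with {(14, 4, p), (22, 37, k), (23, 13, n), (28, 24, a), (31, 36, x), (37, 4, c)} → {(14, 4, p), (22, 37, k), (23, 13, n), (28, 24, a), (31, 36, x), (34, 19, c), (37, 4, c), (4, 24, n)}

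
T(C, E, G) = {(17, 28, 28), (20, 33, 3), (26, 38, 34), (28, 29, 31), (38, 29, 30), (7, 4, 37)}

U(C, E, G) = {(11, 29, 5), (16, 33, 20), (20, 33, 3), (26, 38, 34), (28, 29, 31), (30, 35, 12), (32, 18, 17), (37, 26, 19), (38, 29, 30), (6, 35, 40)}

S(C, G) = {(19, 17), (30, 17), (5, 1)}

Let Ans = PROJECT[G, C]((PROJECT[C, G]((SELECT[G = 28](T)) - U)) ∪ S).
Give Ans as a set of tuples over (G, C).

{(1, 5), (17, 19), (17, 30), (28, 17)}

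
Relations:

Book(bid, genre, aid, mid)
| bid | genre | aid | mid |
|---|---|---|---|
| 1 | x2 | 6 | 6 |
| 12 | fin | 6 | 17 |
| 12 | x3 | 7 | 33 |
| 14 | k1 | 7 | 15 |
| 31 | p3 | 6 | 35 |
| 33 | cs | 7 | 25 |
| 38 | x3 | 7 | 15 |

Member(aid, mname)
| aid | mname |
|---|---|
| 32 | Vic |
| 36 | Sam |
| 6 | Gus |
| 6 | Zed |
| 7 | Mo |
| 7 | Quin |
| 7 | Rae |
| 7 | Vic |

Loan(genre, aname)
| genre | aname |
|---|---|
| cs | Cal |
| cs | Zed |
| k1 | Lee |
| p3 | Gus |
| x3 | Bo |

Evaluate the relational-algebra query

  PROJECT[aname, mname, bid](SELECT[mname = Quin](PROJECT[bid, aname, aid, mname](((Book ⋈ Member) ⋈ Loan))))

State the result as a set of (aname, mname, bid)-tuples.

{(Bo, Quin, 12), (Bo, Quin, 38), (Cal, Quin, 33), (Lee, Quin, 14), (Zed, Quin, 33)}

Joining Book and Member on aid yields {(1, x2, 6, 6, Gus), (1, x2, 6, 6, Zed), (12, fin, 6, 17, Gus), (12, fin, 6, 17, Zed), (12, x3, 7, 33, Mo), (12, x3, 7, 33, Quin), (12, x3, 7, 33, Rae), (12, x3, 7, 33, Vic), (14, k1, 7, 15, Mo), (14, k1, 7, 15, Quin), (14, k1, 7, 15, Rae), (14, k1, 7, 15, Vic), (31, p3, 6, 35, Gus), (31, p3, 6, 35, Zed), (33, cs, 7, 25, Mo), (33, cs, 7, 25, Quin), (33, cs, 7, 25, Rae), (33, cs, 7, 25, Vic), (38, x3, 7, 15, Mo), (38, x3, 7, 15, Quin), (38, x3, 7, 15, Rae), (38, x3, 7, 15, Vic)}.
Joining (Book ⋈ Member) and Loan on genre yields {(12, x3, 7, 33, Mo, Bo), (12, x3, 7, 33, Quin, Bo), (12, x3, 7, 33, Rae, Bo), (12, x3, 7, 33, Vic, Bo), (14, k1, 7, 15, Mo, Lee), (14, k1, 7, 15, Quin, Lee), (14, k1, 7, 15, Rae, Lee), (14, k1, 7, 15, Vic, Lee), (31, p3, 6, 35, Gus, Gus), (31, p3, 6, 35, Zed, Gus), (33, cs, 7, 25, Mo, Cal), (33, cs, 7, 25, Mo, Zed), (33, cs, 7, 25, Quin, Cal), (33, cs, 7, 25, Quin, Zed), (33, cs, 7, 25, Rae, Cal), (33, cs, 7, 25, Rae, Zed), (33, cs, 7, 25, Vic, Cal), (33, cs, 7, 25, Vic, Zed), (38, x3, 7, 15, Mo, Bo), (38, x3, 7, 15, Quin, Bo), (38, x3, 7, 15, Rae, Bo), (38, x3, 7, 15, Vic, Bo)}.
Projecting to bid, aname, aid, mname: {(12, Bo, 7, Mo), (12, Bo, 7, Quin), (12, Bo, 7, Rae), (12, Bo, 7, Vic), (14, Lee, 7, Mo), (14, Lee, 7, Quin), (14, Lee, 7, Rae), (14, Lee, 7, Vic), (31, Gus, 6, Gus), (31, Gus, 6, Zed), (33, Cal, 7, Mo), (33, Cal, 7, Quin), (33, Cal, 7, Rae), (33, Cal, 7, Vic), (33, Zed, 7, Mo), (33, Zed, 7, Quin), (33, Zed, 7, Rae), (33, Zed, 7, Vic), (38, Bo, 7, Mo), (38, Bo, 7, Quin), (38, Bo, 7, Rae), (38, Bo, 7, Vic)}
Selection mname = Quin: {(12, Bo, 7, Quin), (14, Lee, 7, Quin), (33, Cal, 7, Quin), (33, Zed, 7, Quin), (38, Bo, 7, Quin)}
Projecting to aname, mname, bid: {(Bo, Quin, 12), (Bo, Quin, 38), (Cal, Quin, 33), (Lee, Quin, 14), (Zed, Quin, 33)}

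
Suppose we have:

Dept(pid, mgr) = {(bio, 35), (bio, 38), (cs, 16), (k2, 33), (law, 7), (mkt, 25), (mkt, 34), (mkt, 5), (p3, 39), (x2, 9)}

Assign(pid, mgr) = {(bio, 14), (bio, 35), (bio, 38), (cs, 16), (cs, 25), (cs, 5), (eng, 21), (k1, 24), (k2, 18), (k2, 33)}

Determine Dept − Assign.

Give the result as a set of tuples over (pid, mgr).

{(law, 7), (mkt, 25), (mkt, 34), (mkt, 5), (p3, 39), (x2, 9)}

Set difference of the two operands is {(law, 7), (mkt, 25), (mkt, 34), (mkt, 5), (p3, 39), (x2, 9)}.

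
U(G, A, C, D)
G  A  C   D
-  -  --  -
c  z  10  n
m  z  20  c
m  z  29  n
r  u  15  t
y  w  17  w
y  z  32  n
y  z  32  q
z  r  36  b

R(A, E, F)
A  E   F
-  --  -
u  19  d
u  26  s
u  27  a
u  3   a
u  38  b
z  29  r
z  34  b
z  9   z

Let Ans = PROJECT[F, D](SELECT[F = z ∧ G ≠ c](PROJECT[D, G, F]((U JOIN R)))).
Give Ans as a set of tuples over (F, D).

Natural join on A: {(c, z, 10, n, 29, r), (c, z, 10, n, 34, b), (c, z, 10, n, 9, z), (m, z, 20, c, 29, r), (m, z, 20, c, 34, b), (m, z, 20, c, 9, z), (m, z, 29, n, 29, r), (m, z, 29, n, 34, b), (m, z, 29, n, 9, z), (r, u, 15, t, 19, d), (r, u, 15, t, 26, s), (r, u, 15, t, 27, a), (r, u, 15, t, 3, a), (r, u, 15, t, 38, b), (y, z, 32, n, 29, r), (y, z, 32, n, 34, b), (y, z, 32, n, 9, z), (y, z, 32, q, 29, r), (y, z, 32, q, 34, b), (y, z, 32, q, 9, z)}
Projecting to D, G, F (1 duplicate(s) eliminated): {(c, m, b), (c, m, r), (c, m, z), (n, c, b), (n, c, r), (n, c, z), (n, m, b), (n, m, r), (n, m, z), (n, y, b), (n, y, r), (n, y, z), (q, y, b), (q, y, r), (q, y, z), (t, r, a), (t, r, b), (t, r, d), (t, r, s)}
Selection F = z ∧ G ≠ c: {(c, m, z), (n, m, z), (n, y, z), (q, y, z)}
Projecting to F, D (1 duplicate(s) eliminated): {(z, c), (z, n), (z, q)}

{(z, c), (z, n), (z, q)}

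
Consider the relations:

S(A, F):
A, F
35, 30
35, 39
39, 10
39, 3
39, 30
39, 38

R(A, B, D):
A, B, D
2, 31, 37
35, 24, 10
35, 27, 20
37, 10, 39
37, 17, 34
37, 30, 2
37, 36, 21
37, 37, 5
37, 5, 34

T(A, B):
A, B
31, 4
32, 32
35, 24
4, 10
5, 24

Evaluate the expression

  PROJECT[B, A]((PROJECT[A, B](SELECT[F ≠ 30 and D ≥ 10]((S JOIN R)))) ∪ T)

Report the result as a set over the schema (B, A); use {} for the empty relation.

{(10, 4), (24, 35), (24, 5), (27, 35), (32, 32), (4, 31)}

Joining S and R on A yields {(35, 30, 24, 10), (35, 30, 27, 20), (35, 39, 24, 10), (35, 39, 27, 20)}.
Apply σ_{F ≠ 30 and D ≥ 10}; surviving tuples: {(35, 39, 24, 10), (35, 39, 27, 20)}
Projecting to A, B: {(35, 24), (35, 27)}
Set union of the two operands is {(31, 4), (32, 32), (35, 24), (35, 27), (4, 10), (5, 24)}.
Projecting to B, A: {(10, 4), (24, 35), (24, 5), (27, 35), (32, 32), (4, 31)}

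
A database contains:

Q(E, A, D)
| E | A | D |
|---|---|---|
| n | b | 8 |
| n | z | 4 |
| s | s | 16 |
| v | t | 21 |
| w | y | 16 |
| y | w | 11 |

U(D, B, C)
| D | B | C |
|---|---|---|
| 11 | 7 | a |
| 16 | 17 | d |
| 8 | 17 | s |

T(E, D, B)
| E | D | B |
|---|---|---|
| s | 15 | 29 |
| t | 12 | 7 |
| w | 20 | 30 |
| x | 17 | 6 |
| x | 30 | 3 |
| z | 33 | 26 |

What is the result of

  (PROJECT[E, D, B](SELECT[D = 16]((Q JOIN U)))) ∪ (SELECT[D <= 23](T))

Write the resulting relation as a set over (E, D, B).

Natural join on D: {(n, b, 8, 17, s), (s, s, 16, 17, d), (w, y, 16, 17, d), (y, w, 11, 7, a)}
Apply σ_{D = 16}; surviving tuples: {(s, s, 16, 17, d), (w, y, 16, 17, d)}
π[E, D, B]: project onto (E, D, B) → {(s, 16, 17), (w, 16, 17)}
Apply σ_{D <= 23}; surviving tuples: {(s, 15, 29), (t, 12, 7), (w, 20, 30), (x, 17, 6)}
Taking the union: {(s, 15, 29), (s, 16, 17), (t, 12, 7), (w, 16, 17), (w, 20, 30), (x, 17, 6)}

{(s, 15, 29), (s, 16, 17), (t, 12, 7), (w, 16, 17), (w, 20, 30), (x, 17, 6)}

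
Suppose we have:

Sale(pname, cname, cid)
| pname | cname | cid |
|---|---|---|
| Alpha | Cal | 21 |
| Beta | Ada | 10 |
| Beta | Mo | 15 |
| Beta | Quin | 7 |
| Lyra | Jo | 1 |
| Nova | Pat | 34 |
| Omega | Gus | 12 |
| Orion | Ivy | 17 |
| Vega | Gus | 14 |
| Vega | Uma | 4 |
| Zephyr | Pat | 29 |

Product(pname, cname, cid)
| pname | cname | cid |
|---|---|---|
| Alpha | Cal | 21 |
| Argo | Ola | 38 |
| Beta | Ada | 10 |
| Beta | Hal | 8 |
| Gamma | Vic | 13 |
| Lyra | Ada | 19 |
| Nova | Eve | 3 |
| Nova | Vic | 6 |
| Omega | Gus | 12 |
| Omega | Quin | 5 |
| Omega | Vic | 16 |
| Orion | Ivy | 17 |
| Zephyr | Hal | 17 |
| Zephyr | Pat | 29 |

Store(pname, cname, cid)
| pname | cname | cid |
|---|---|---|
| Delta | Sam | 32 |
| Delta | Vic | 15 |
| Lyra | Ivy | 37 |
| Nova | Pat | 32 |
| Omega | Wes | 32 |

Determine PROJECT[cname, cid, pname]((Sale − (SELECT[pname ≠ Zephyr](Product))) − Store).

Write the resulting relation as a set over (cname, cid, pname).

Apply σ_{pname ≠ Zephyr}; surviving tuples: {(Alpha, Cal, 21), (Argo, Ola, 38), (Beta, Ada, 10), (Beta, Hal, 8), (Gamma, Vic, 13), (Lyra, Ada, 19), (Nova, Eve, 3), (Nova, Vic, 6), (Omega, Gus, 12), (Omega, Quin, 5), (Omega, Vic, 16), (Orion, Ivy, 17)}
Taking the difference: {(Beta, Mo, 15), (Beta, Quin, 7), (Lyra, Jo, 1), (Nova, Pat, 34), (Vega, Gus, 14), (Vega, Uma, 4), (Zephyr, Pat, 29)}
Taking the difference: {(Beta, Mo, 15), (Beta, Quin, 7), (Lyra, Jo, 1), (Nova, Pat, 34), (Vega, Gus, 14), (Vega, Uma, 4), (Zephyr, Pat, 29)}
Projecting to cname, cid, pname: {(Gus, 14, Vega), (Jo, 1, Lyra), (Mo, 15, Beta), (Pat, 29, Zephyr), (Pat, 34, Nova), (Quin, 7, Beta), (Uma, 4, Vega)}

{(Gus, 14, Vega), (Jo, 1, Lyra), (Mo, 15, Beta), (Pat, 29, Zephyr), (Pat, 34, Nova), (Quin, 7, Beta), (Uma, 4, Vega)}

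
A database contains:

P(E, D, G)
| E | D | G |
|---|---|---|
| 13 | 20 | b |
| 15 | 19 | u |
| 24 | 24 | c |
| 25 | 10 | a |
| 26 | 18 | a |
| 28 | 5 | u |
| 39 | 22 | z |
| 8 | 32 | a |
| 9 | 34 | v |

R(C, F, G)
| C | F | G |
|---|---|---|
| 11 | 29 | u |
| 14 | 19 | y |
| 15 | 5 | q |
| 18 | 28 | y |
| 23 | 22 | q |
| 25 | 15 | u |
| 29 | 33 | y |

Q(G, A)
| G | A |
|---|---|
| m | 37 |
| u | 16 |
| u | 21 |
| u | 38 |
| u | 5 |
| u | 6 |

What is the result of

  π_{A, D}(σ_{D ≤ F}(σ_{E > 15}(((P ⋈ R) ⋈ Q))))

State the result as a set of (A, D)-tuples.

{(16, 5), (21, 5), (38, 5), (5, 5), (6, 5)}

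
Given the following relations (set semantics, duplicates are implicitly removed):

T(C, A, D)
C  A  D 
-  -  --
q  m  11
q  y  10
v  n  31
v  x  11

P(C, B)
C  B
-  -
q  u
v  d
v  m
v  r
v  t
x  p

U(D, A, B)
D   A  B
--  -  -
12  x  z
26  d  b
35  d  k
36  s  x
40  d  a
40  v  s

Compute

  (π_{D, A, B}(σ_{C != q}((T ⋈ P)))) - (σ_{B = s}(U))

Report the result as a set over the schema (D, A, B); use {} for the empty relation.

{(11, x, d), (11, x, m), (11, x, r), (11, x, t), (31, n, d), (31, n, m), (31, n, r), (31, n, t)}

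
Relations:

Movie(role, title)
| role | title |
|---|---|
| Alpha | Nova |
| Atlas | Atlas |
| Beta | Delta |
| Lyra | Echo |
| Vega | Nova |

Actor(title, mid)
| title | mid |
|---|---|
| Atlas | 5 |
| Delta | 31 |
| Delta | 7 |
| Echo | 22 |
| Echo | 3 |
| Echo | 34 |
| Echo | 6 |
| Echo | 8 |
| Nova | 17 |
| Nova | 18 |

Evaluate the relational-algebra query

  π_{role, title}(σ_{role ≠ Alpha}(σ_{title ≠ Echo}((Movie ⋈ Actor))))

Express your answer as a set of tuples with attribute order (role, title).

Movie ⋈ Actor (natural join on title): {(Alpha, Nova, 17), (Alpha, Nova, 18), (Atlas, Atlas, 5), (Beta, Delta, 31), (Beta, Delta, 7), (Lyra, Echo, 22), (Lyra, Echo, 3), (Lyra, Echo, 34), (Lyra, Echo, 6), (Lyra, Echo, 8), (Vega, Nova, 17), (Vega, Nova, 18)}
Filtering on title ≠ Echo leaves {(Alpha, Nova, 17), (Alpha, Nova, 18), (Atlas, Atlas, 5), (Beta, Delta, 31), (Beta, Delta, 7), (Vega, Nova, 17), (Vega, Nova, 18)}.
Filtering on role ≠ Alpha leaves {(Atlas, Atlas, 5), (Beta, Delta, 31), (Beta, Delta, 7), (Vega, Nova, 17), (Vega, Nova, 18)}.
π[role, title]: project onto (role, title) (2 duplicate(s) eliminated) → {(Atlas, Atlas), (Beta, Delta), (Vega, Nova)}

{(Atlas, Atlas), (Beta, Delta), (Vega, Nova)}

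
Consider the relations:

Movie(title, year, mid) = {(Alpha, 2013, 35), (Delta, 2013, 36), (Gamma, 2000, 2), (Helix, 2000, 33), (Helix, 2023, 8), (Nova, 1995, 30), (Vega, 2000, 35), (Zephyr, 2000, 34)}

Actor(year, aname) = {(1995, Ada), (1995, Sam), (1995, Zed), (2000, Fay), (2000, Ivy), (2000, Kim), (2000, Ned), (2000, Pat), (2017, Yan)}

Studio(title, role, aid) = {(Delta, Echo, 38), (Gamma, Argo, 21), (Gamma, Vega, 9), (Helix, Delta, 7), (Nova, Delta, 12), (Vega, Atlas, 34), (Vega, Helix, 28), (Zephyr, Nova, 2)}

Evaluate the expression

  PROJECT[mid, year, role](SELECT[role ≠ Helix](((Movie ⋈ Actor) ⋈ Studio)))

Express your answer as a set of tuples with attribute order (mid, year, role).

{(2, 2000, Argo), (2, 2000, Vega), (30, 1995, Delta), (33, 2000, Delta), (34, 2000, Nova), (35, 2000, Atlas)}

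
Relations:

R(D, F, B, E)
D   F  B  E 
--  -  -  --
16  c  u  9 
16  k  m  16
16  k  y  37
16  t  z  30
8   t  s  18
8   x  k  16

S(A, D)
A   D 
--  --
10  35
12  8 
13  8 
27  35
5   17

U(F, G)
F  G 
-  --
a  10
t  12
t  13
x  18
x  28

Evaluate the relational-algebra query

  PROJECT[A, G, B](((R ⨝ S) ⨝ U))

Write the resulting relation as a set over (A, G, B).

{(12, 12, s), (12, 13, s), (12, 18, k), (12, 28, k), (13, 12, s), (13, 13, s), (13, 18, k), (13, 28, k)}

Natural join on D: {(8, t, s, 18, 12), (8, t, s, 18, 13), (8, x, k, 16, 12), (8, x, k, 16, 13)}
Natural join on F: {(8, t, s, 18, 12, 12), (8, t, s, 18, 12, 13), (8, t, s, 18, 13, 12), (8, t, s, 18, 13, 13), (8, x, k, 16, 12, 18), (8, x, k, 16, 12, 28), (8, x, k, 16, 13, 18), (8, x, k, 16, 13, 28)}
π[A, G, B]: project onto (A, G, B) → {(12, 12, s), (12, 13, s), (12, 18, k), (12, 28, k), (13, 12, s), (13, 13, s), (13, 18, k), (13, 28, k)}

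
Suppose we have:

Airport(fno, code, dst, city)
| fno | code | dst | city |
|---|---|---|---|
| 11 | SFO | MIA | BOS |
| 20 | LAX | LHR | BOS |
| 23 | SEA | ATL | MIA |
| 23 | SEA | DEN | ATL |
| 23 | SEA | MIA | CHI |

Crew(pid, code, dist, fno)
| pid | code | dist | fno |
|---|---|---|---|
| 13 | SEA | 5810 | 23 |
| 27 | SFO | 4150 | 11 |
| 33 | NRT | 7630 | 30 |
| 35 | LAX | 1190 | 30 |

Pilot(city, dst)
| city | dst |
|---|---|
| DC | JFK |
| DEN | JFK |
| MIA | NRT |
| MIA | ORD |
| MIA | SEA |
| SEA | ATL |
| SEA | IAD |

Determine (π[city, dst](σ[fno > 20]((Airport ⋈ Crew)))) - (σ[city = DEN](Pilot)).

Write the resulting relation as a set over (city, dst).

Natural join on fno, code: {(11, SFO, MIA, BOS, 27, 4150), (23, SEA, ATL, MIA, 13, 5810), (23, SEA, DEN, ATL, 13, 5810), (23, SEA, MIA, CHI, 13, 5810)}
Selection fno > 20: {(23, SEA, ATL, MIA, 13, 5810), (23, SEA, DEN, ATL, 13, 5810), (23, SEA, MIA, CHI, 13, 5810)}
π_{city, dst} gives {(ATL, DEN), (CHI, MIA), (MIA, ATL)}.
Selection city = DEN: {(DEN, JFK)}
Taking the difference: {(ATL, DEN), (CHI, MIA), (MIA, ATL)}

{(ATL, DEN), (CHI, MIA), (MIA, ATL)}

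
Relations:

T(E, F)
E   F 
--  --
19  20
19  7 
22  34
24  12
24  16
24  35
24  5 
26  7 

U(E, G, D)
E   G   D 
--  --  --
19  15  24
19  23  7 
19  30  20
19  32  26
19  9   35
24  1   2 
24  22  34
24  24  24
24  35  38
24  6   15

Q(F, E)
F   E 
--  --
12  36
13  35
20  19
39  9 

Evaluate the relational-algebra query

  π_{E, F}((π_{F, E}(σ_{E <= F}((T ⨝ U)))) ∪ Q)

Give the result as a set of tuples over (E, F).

{(19, 20), (24, 35), (35, 13), (36, 12), (9, 39)}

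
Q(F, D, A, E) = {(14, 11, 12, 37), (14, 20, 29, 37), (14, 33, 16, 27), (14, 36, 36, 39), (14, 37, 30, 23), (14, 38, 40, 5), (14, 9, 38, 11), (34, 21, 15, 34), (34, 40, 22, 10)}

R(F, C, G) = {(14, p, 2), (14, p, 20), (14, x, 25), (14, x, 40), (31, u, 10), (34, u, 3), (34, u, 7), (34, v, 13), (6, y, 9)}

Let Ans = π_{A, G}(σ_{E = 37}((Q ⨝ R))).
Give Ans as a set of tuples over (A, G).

Natural join on F: {(14, 11, 12, 37, p, 2), (14, 11, 12, 37, p, 20), (14, 11, 12, 37, x, 25), (14, 11, 12, 37, x, 40), (14, 20, 29, 37, p, 2), (14, 20, 29, 37, p, 20), (14, 20, 29, 37, x, 25), (14, 20, 29, 37, x, 40), (14, 33, 16, 27, p, 2), (14, 33, 16, 27, p, 20), (14, 33, 16, 27, x, 25), (14, 33, 16, 27, x, 40), (14, 36, 36, 39, p, 2), (14, 36, 36, 39, p, 20), (14, 36, 36, 39, x, 25), (14, 36, 36, 39, x, 40), (14, 37, 30, 23, p, 2), (14, 37, 30, 23, p, 20), (14, 37, 30, 23, x, 25), (14, 37, 30, 23, x, 40), (14, 38, 40, 5, p, 2), (14, 38, 40, 5, p, 20), (14, 38, 40, 5, x, 25), (14, 38, 40, 5, x, 40), (14, 9, 38, 11, p, 2), (14, 9, 38, 11, p, 20), (14, 9, 38, 11, x, 25), (14, 9, 38, 11, x, 40), (34, 21, 15, 34, u, 3), (34, 21, 15, 34, u, 7), (34, 21, 15, 34, v, 13), (34, 40, 22, 10, u, 3), (34, 40, 22, 10, u, 7), (34, 40, 22, 10, v, 13)}
σ[E = 37]: keep tuples satisfying E = 37 → {(14, 11, 12, 37, p, 2), (14, 11, 12, 37, p, 20), (14, 11, 12, 37, x, 25), (14, 11, 12, 37, x, 40), (14, 20, 29, 37, p, 2), (14, 20, 29, 37, p, 20), (14, 20, 29, 37, x, 25), (14, 20, 29, 37, x, 40)}
π[A, G]: project onto (A, G) → {(12, 2), (12, 20), (12, 25), (12, 40), (29, 2), (29, 20), (29, 25), (29, 40)}

{(12, 2), (12, 20), (12, 25), (12, 40), (29, 2), (29, 20), (29, 25), (29, 40)}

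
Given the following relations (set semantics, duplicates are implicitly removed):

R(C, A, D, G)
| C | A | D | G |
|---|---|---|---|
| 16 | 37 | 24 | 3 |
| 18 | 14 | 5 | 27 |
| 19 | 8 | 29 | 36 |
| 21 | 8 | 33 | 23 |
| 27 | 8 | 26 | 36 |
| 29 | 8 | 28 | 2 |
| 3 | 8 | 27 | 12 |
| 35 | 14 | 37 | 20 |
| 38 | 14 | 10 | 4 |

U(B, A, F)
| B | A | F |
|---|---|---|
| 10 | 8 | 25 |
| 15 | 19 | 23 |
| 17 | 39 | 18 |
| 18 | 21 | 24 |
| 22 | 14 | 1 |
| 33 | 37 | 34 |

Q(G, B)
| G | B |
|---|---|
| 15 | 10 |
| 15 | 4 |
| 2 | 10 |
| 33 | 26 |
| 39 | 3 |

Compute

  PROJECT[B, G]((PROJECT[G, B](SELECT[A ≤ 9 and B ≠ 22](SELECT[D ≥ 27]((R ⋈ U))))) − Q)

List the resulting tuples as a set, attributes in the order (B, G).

{(10, 12), (10, 23), (10, 36)}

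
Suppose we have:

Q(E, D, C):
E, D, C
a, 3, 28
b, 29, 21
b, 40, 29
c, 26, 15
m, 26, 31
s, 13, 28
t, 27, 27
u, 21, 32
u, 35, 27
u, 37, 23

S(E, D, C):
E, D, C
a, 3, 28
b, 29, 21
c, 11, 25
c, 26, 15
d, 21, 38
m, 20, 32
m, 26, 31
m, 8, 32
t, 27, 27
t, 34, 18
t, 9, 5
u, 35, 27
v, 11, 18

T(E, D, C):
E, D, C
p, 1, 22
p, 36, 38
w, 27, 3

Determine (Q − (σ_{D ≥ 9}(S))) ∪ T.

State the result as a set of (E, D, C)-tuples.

{(a, 3, 28), (b, 40, 29), (p, 1, 22), (p, 36, 38), (s, 13, 28), (u, 21, 32), (u, 37, 23), (w, 27, 3)}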